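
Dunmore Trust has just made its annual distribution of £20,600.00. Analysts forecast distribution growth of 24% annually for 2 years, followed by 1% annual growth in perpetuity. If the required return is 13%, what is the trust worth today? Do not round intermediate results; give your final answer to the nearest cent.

D_1 = 25544.00000
D_2 = 31674.56000
Terminal value at year 2: TV = D_2×(1+g_2)/(r−g_2) = 31991.30560/0.12 = 266594.21333
P_0 = D_1/(1+r)^1 + D_2/(1+r)^2 + TV/(1+r)^2
    = 22605.30973 + 24805.82661 + 208782.37398 = 256193.51032

£256193.51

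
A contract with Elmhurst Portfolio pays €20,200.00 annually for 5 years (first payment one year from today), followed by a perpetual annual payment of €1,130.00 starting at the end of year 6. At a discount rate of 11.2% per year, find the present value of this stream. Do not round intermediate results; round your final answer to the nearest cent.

PV of 5-year annuity: €20,200.00 × [1 − (1+0.112)^−5] / 0.112 = 74283.02944
Perpetuity value at year 5: €1,130.00 / 0.112 = 10089.28571
PV of perpetuity: 10089.28571 / (1+0.112)^5 = 5933.84892
Total PV = 74283.02944 + 5933.84892 = 80216.87836

€80216.88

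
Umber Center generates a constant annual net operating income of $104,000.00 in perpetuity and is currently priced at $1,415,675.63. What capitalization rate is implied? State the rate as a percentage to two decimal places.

P = C/r ⇒ r = C/P = $104,000.00/$1,415,675.63 = 0.073463

7.35%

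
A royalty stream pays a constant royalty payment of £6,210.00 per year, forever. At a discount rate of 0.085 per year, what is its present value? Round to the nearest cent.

Level perpetuity: PV = C / r = £6,210.00 / 0.085 = £73,058.82

£73058.82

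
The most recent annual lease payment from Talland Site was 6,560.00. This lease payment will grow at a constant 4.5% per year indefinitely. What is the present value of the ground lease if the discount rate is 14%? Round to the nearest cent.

D₁ = D₀ × (1 + g) = 6,560.00 × 1.045 = 6,855.2000
Growing perpetuity: P = D₁ / (r − g) = 6,855.2000 / (0.14 − 0.045) = 72,160.00

72160.00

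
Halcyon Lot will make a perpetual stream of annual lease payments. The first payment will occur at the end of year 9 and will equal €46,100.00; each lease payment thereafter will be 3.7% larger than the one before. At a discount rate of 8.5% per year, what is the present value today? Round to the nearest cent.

Value at end of year 8: C₁ / (r − g) = €46,100.00 / (0.085 − 0.037) = €960,416.6667
Discount to today: PV = €960,416.6667 / (1 + 0.085)^8 = €960,416.6667 / 1.920604 = €500,059.62

€500059.62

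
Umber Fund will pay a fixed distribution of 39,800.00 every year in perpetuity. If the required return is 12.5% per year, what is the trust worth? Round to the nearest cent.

318400.00

Level perpetuity: PV = C / r = 39,800.00 / 0.125 = 318,400.00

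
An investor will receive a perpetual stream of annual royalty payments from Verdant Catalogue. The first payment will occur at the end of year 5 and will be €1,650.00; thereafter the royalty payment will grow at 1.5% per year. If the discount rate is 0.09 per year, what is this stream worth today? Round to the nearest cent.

€15585.35

Value at end of year 4: C₁ / (r − g) = €1,650.00 / (0.09 − 0.015) = €22,000.0000
Discount to today: PV = €22,000.0000 / (1 + 0.09)^4 = €22,000.0000 / 1.411582 = €15,585.35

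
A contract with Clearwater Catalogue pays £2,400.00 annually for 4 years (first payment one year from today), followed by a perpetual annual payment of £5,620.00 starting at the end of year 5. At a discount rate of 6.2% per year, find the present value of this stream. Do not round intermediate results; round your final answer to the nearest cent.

PV of 4-year annuity: £2,400.00 × [1 − (1+0.062)^−4] / 0.062 = 8278.30877
Perpetuity value at year 4: £5,620.00 / 0.062 = 90645.16129
PV of perpetuity: 90645.16129 / (1+0.062)^4 = 71260.12160
Total PV = 8278.30877 + 71260.12160 = 79538.43036

£79538.43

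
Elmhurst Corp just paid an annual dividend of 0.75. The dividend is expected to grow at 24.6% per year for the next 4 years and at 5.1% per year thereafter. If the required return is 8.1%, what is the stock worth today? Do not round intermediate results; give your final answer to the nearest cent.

50.71

D_1 = 0.93450
D_2 = 1.16439
D_3 = 1.45083
D_4 = 1.80773
Terminal value at year 4: TV = D_4×(1+g_2)/(r−g_2) = 1.89992/0.03 = 63.33079
P_0 = D_1/(1+r)^1 + D_2/(1+r)^2 + D_3/(1+r)^3 + D_4/(1+r)^4 + TV/(1+r)^4
    = 0.86448 + 0.99643 + 1.14852 + 1.32383 + 46.37801 = 50.71126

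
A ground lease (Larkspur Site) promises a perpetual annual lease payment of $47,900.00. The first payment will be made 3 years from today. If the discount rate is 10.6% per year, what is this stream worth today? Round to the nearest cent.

$369419.14

Value at end of year 2: C / r = $47,900.00 / 0.106 = $451,886.7925
Discount to today: PV = $451,886.7925 / (1 + 0.106)^2 = $451,886.7925 / 1.223236 = $369,419.14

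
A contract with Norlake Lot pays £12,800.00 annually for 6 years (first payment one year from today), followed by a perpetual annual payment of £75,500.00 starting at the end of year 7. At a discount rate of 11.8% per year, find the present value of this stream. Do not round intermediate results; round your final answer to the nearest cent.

PV of 6-year annuity: £12,800.00 × [1 − (1+0.118)^−6] / 0.118 = 52925.46168
Perpetuity value at year 6: £75,500.00 / 0.118 = 639830.50847
PV of perpetuity: 639830.50847 / (1+0.118)^6 = 327652.98061
Total PV = 52925.46168 + 327652.98061 = 380578.44229

£380578.44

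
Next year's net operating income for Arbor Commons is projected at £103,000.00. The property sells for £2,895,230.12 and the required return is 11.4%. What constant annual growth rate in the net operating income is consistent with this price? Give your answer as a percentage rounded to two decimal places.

P = D₁/(r−g) ⇒ g = r − D₁/P = 0.114 − £103,000.00/£2,895,230.12 = 0.078424

7.84%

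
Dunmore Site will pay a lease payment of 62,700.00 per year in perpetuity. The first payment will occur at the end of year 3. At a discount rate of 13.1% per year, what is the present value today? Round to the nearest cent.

374171.78

Value at end of year 2: C / r = 62,700.00 / 0.131 = 478,625.9542
Discount to today: PV = 478,625.9542 / (1 + 0.131)^2 = 478,625.9542 / 1.279161 = 374,171.78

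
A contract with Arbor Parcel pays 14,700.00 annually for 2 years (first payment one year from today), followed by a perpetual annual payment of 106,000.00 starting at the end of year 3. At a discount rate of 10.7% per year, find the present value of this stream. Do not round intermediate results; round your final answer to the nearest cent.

PV of 2-year annuity: 14,700.00 × [1 − (1+0.107)^−2] / 0.107 = 25274.73604
Perpetuity value at year 2: 106,000.00 / 0.107 = 990654.20561
PV of perpetuity: 990654.20561 / (1+0.107)^2 = 808401.00698
Total PV = 25274.73604 + 808401.00698 = 833675.74302

833675.74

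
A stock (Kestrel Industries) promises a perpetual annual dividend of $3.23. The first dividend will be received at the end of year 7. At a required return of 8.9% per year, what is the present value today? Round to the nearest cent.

$21.76

Value at end of year 6: C / r = $3.23 / 0.089 = $36.2921
Discount to today: PV = $36.2921 / (1 + 0.089)^6 = $36.2921 / 1.667890 = $21.76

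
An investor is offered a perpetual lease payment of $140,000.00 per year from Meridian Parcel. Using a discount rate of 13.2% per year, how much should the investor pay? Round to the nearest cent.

Level perpetuity: PV = C / r = $140,000.00 / 0.132 = $1,060,606.06

$1060606.06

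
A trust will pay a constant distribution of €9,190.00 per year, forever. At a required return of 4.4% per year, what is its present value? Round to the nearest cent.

€208863.64

Level perpetuity: PV = C / r = €9,190.00 / 0.044 = €208,863.64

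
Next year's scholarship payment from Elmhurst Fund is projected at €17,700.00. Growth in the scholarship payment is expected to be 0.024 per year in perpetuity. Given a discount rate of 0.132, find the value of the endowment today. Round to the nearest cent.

€163888.89

Growing perpetuity: P = D₁ / (r − g) = €17,700.0000 / (0.132 − 0.024) = €163,888.89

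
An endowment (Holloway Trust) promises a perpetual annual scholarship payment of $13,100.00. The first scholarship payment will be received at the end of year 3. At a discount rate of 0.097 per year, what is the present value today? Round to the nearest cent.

Value at end of year 2: C / r = $13,100.00 / 0.097 = $135,051.5464
Discount to today: PV = $135,051.5464 / (1 + 0.097)^2 = $135,051.5464 / 1.203409 = $112,224.15

$112224.15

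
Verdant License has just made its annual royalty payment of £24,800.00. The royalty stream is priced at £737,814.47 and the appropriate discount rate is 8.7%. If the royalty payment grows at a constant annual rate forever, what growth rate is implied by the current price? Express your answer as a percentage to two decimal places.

5.17%

P = D₀(1+g)/(r−g) ⇒ P(r−g) = D₀(1+g) ⇒ g(P+D₀) = P·r − D₀
g = (P·r − D₀)/(P + D₀) = (£737,814.47×0.087 − £24,800.00) / (£737,814.47 + £24,800.00) = 0.051651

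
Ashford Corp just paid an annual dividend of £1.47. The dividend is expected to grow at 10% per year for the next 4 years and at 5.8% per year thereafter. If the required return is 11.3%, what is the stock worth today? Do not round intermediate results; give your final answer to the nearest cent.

D_1 = 1.61700
D_2 = 1.77870
D_3 = 1.95657
D_4 = 2.15223
Terminal value at year 4: TV = D_4×(1+g_2)/(r−g_2) = 2.27706/0.055 = 41.40102
P_0 = D_1/(1+r)^1 + D_2/(1+r)^2 + D_3/(1+r)^3 + D_4/(1+r)^4 + TV/(1+r)^4
    = 1.45283 + 1.43586 + 1.41909 + 1.40251 + 26.97928 = 32.68958

£32.69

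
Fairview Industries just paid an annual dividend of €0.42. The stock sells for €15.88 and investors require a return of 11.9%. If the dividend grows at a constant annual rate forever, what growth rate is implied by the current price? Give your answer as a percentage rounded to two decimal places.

P = D₀(1+g)/(r−g) ⇒ P(r−g) = D₀(1+g) ⇒ g(P+D₀) = P·r − D₀
g = (P·r − D₀)/(P + D₀) = (€15.88×0.119 − €0.42) / (€15.88 + €0.42) = 0.090167

9.02%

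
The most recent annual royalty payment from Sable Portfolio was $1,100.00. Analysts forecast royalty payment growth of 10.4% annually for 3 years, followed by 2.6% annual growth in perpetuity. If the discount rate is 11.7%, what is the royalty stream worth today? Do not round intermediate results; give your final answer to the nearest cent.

$15197.98

D_1 = 1214.40000
D_2 = 1340.69760
D_3 = 1480.13015
Terminal value at year 3: TV = D_3×(1+g_2)/(r−g_2) = 1518.61353/0.091 = 16688.06082
P_0 = D_1/(1+r)^1 + D_2/(1+r)^2 + D_3/(1+r)^3 + TV/(1+r)^3
    = 1087.19785 + 1074.54470 + 1062.03881 + 11974.19577 = 15197.97713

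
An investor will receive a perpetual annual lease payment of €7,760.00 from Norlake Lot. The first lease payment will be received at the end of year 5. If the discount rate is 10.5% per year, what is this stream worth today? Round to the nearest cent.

Value at end of year 4: C / r = €7,760.00 / 0.105 = €73,904.7619
Discount to today: PV = €73,904.7619 / (1 + 0.105)^4 = €73,904.7619 / 1.490902 = €49,570.50

€49570.50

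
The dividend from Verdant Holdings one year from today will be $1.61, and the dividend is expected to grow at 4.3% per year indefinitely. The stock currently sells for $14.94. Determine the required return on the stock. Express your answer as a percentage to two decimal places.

15.08%

P = D₁/(r − g) ⇒ r = D₁/P + g = $1.6100/$14.94 + 0.043 = 0.107764 + 0.043 = 0.150764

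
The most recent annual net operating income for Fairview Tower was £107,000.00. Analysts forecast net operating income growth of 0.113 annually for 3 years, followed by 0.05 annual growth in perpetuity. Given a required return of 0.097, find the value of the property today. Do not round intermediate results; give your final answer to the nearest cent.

£2827008.32

D_1 = 119091.00000
D_2 = 132548.28300
D_3 = 147526.23898
Terminal value at year 3: TV = D_3×(1+g_2)/(r−g_2) = 154902.55093/0.047 = 3295798.95591
P_0 = D_1/(1+r)^1 + D_2/(1+r)^2 + D_3/(1+r)^3 + TV/(1+r)^3
    = 108560.61987 + 110144.00175 + 111750.47762 + 2496553.22336 = 2827008.32260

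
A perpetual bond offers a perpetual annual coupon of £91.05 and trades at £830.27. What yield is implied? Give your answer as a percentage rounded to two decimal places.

P = C/r ⇒ r = C/P = £91.05/£830.27 = 0.109663

10.97%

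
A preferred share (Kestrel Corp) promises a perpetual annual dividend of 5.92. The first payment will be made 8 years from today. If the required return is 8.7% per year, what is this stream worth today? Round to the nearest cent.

Value at end of year 7: C / r = 5.92 / 0.087 = 68.0460
Discount to today: PV = 68.0460 / (1 + 0.087)^7 = 68.0460 / 1.793109 = 37.95

37.95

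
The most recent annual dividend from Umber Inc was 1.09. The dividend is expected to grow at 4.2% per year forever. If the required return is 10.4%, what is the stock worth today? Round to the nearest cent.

D₁ = D₀ × (1 + g) = 1.09 × 1.042 = 1.1358
Growing perpetuity: P = D₁ / (r − g) = 1.1358 / (0.104 − 0.042) = 18.32

18.32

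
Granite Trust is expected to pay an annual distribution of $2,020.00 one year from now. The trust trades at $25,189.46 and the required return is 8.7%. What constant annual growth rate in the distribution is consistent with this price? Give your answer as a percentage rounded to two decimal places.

0.68%

P = D₁/(r−g) ⇒ g = r − D₁/P = 0.087 − $2,020.00/$25,189.46 = 0.006808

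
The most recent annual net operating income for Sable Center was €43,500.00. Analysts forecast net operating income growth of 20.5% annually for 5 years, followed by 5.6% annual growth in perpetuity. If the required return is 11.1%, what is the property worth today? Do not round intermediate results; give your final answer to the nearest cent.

D_1 = 52417.50000
D_2 = 63163.08750
D_3 = 76111.52044
D_4 = 91714.38213
D_5 = 110515.83046
Terminal value at year 5: TV = D_5×(1+g_2)/(r−g_2) = 116704.71697/0.055 = 2121903.94489
P_0 = D_1/(1+r)^1 + D_2/(1+r)^2 + D_3/(1+r)^3 + D_4/(1+r)^4 + D_5/(1+r)^5 + TV/(1+r)^5
    = 47180.46805 + 51172.33483 + 55501.94732 + 60197.88165 + 65291.13177 + 1253589.72994 = 1532933.49356

€1532933.49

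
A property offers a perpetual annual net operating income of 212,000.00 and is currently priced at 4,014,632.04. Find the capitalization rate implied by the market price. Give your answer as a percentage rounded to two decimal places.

P = C/r ⇒ r = C/P = 212,000.00/4,014,632.04 = 0.052807

5.28%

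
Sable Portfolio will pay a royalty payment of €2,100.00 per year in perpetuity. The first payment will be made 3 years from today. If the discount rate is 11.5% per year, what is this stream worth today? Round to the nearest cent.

€14688.31

Value at end of year 2: C / r = €2,100.00 / 0.115 = €18,260.8696
Discount to today: PV = €18,260.8696 / (1 + 0.115)^2 = €18,260.8696 / 1.243225 = €14,688.31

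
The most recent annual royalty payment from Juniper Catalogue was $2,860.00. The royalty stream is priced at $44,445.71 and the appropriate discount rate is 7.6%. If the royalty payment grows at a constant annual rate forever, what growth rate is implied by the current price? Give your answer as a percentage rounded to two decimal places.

1.09%

P = D₀(1+g)/(r−g) ⇒ P(r−g) = D₀(1+g) ⇒ g(P+D₀) = P·r − D₀
g = (P·r − D₀)/(P + D₀) = ($44,445.71×0.076 − $2,860.00) / ($44,445.71 + $2,860.00) = 0.010947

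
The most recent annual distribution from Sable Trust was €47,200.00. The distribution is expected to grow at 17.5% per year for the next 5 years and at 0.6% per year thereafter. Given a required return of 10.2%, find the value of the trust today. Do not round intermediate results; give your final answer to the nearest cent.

€968886.14

D_1 = 55460.00000
D_2 = 65165.50000
D_3 = 76569.46250
D_4 = 89969.11844
D_5 = 105713.71416
Terminal value at year 5: TV = D_5×(1+g_2)/(r−g_2) = 106347.99645/0.096 = 1107791.62968
P_0 = D_1/(1+r)^1 + D_2/(1+r)^2 + D_3/(1+r)^3 + D_4/(1+r)^4 + D_5/(1+r)^5 + TV/(1+r)^5
    = 50326.67877 + 53660.47872 + 57215.12023 + 61005.23255 + 65046.41402 + 681632.21358 = 968886.13787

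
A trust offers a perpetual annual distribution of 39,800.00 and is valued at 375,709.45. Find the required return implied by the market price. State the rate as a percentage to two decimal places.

P = C/r ⇒ r = C/P = 39,800.00/375,709.45 = 0.105933

10.59%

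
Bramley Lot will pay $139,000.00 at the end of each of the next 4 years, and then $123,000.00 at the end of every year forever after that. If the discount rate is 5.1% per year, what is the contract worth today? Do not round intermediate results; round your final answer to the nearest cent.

$2468368.37

PV of 4-year annuity: $139,000.00 × [1 − (1+0.051)^−4] / 0.051 = 491744.33893
Perpetuity value at year 4: $123,000.00 / 0.051 = 2411764.70588
PV of perpetuity: 2411764.70588 / (1+0.051)^4 = 1976624.03186
Total PV = 491744.33893 + 1976624.03186 = 2468368.37080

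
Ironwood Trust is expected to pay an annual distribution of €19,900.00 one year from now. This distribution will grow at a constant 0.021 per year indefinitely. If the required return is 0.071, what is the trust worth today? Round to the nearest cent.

Growing perpetuity: P = D₁ / (r − g) = €19,900.0000 / (0.071 − 0.021) = €398,000.00

€398000.00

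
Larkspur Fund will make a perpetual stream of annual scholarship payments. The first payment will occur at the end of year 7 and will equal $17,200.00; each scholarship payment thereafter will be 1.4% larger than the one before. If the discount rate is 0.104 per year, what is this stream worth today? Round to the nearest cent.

Value at end of year 6: C₁ / (r − g) = $17,200.00 / (0.104 − 0.014) = $191,111.1111
Discount to today: PV = $191,111.1111 / (1 + 0.104)^6 = $191,111.1111 / 1.810566 = $105,553.22

$105553.22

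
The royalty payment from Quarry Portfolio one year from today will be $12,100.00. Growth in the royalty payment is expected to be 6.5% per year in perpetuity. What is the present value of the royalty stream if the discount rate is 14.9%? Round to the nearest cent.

$144047.62

Growing perpetuity: P = D₁ / (r − g) = $12,100.0000 / (0.149 − 0.065) = $144,047.62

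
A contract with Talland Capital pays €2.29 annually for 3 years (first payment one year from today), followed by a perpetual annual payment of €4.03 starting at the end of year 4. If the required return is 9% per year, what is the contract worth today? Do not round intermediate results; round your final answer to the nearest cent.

PV of 3-year annuity: €2.29 × [1 − (1+0.09)^−3] / 0.09 = 5.79666
Perpetuity value at year 3: €4.03 / 0.09 = 44.77778
PV of perpetuity: 44.77778 / (1+0.09)^3 = 34.57666
Total PV = 5.79666 + 34.57666 = 40.37333

€40.37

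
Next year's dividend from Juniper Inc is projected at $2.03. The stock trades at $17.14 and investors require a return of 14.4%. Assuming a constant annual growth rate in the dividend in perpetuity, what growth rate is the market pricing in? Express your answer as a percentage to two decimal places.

2.56%

P = D₁/(r−g) ⇒ g = r − D₁/P = 0.144 − $2.03/$17.14 = 0.025564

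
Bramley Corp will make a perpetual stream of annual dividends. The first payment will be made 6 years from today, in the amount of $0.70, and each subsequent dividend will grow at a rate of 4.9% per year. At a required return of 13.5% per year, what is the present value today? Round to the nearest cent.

$4.32

Value at end of year 5: C₁ / (r − g) = $0.70 / (0.135 − 0.049) = $8.1395
Discount to today: PV = $8.1395 / (1 + 0.135)^5 = $8.1395 / 1.883559 = $4.32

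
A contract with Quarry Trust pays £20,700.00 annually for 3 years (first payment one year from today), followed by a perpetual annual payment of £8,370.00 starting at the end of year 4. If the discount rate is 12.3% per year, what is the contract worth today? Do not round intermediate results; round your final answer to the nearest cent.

PV of 3-year annuity: £20,700.00 × [1 − (1+0.123)^−3] / 0.123 = 49462.71901
Perpetuity value at year 3: £8,370.00 / 0.123 = 68048.78049
PV of perpetuity: 68048.78049 / (1+0.123)^3 = 48048.63758
Total PV = 49462.71901 + 48048.63758 = 97511.35660

£97511.36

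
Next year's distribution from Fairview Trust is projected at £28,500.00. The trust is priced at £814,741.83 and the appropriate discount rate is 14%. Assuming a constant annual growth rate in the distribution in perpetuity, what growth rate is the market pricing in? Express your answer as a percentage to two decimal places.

P = D₁/(r−g) ⇒ g = r − D₁/P = 0.14 − £28,500.00/£814,741.83 = 0.105020

10.50%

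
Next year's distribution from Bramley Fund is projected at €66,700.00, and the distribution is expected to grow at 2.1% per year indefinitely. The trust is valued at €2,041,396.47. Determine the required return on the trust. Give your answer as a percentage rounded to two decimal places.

P = D₁/(r − g) ⇒ r = D₁/P + g = €66,700.0000/€2,041,396.47 + 0.021 = 0.032674 + 0.021 = 0.053674

5.37%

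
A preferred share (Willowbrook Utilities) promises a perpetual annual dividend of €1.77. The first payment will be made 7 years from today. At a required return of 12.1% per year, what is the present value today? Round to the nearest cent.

€7.37

Value at end of year 6: C / r = €1.77 / 0.121 = €14.6281
Discount to today: PV = €14.6281 / (1 + 0.121)^6 = €14.6281 / 1.984420 = €7.37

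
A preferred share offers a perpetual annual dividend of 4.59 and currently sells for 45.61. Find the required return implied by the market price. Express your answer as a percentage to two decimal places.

10.06%

P = C/r ⇒ r = C/P = 4.59/45.61 = 0.100636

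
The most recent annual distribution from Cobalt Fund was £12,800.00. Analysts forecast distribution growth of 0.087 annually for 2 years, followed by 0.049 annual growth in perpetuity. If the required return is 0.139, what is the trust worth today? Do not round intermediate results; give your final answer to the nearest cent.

£159753.27

D_1 = 13913.60000
D_2 = 15124.08320
Terminal value at year 2: TV = D_2×(1+g_2)/(r−g_2) = 15865.16328/0.09 = 176279.59196
P_0 = D_1/(1+r)^1 + D_2/(1+r)^2 + TV/(1+r)^2
    = 12215.62774 + 11657.93447 + 135879.70284 = 159753.26505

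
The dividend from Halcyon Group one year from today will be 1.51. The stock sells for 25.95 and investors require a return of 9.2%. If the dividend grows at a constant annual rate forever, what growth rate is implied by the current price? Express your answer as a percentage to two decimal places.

P = D₁/(r−g) ⇒ g = r − D₁/P = 0.092 − 1.51/25.95 = 0.033811

3.38%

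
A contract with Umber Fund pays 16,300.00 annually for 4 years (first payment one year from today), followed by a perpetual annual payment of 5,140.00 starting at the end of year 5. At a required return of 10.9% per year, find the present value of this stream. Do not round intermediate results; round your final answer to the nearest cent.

PV of 4-year annuity: 16,300.00 × [1 − (1+0.109)^−4] / 0.109 = 50678.02561
Perpetuity value at year 4: 5,140.00 / 0.109 = 47155.96330
PV of perpetuity: 47155.96330 / (1+0.109)^4 = 31175.28529
Total PV = 50678.02561 + 31175.28529 = 81853.31090

81853.31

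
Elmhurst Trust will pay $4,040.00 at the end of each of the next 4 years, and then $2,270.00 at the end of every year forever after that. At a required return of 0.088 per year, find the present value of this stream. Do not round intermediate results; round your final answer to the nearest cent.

PV of 4-year annuity: $4,040.00 × [1 − (1+0.088)^−4] / 0.088 = 13146.13242
Perpetuity value at year 4: $2,270.00 / 0.088 = 25795.45455
PV of perpetuity: 25795.45455 / (1+0.088)^4 = 18408.89004
Total PV = 13146.13242 + 18408.89004 = 31555.02246

$31555.02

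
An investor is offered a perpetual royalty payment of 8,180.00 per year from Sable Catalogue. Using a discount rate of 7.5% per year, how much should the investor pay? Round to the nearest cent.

Level perpetuity: PV = C / r = 8,180.00 / 0.075 = 109,066.67

109066.67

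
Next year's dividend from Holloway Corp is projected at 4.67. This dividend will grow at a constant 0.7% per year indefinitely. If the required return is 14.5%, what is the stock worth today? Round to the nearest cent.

Growing perpetuity: P = D₁ / (r − g) = 4.6700 / (0.145 − 0.007) = 33.84

33.84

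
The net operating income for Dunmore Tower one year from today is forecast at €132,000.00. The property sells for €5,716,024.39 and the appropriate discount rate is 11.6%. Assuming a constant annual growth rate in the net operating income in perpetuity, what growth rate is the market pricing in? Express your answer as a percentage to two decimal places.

P = D₁/(r−g) ⇒ g = r − D₁/P = 0.116 − €132,000.00/€5,716,024.39 = 0.092907

9.29%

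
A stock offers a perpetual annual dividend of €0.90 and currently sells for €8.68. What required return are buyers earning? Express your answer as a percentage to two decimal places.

P = C/r ⇒ r = C/P = €0.90/€8.68 = 0.103687

10.37%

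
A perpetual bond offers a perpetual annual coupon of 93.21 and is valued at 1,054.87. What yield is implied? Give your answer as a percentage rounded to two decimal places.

P = C/r ⇒ r = C/P = 93.21/1,054.87 = 0.088362

8.84%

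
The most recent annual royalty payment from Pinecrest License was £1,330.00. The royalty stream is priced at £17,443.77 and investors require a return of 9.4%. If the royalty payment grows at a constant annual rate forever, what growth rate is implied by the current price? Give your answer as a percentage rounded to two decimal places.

1.65%

P = D₀(1+g)/(r−g) ⇒ P(r−g) = D₀(1+g) ⇒ g(P+D₀) = P·r − D₀
g = (P·r − D₀)/(P + D₀) = (£17,443.77×0.094 − £1,330.00) / (£17,443.77 + £1,330.00) = 0.016497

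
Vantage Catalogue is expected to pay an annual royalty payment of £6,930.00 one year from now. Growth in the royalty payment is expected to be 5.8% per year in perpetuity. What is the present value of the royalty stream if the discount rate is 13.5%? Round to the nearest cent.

£90000.00

Growing perpetuity: P = D₁ / (r − g) = £6,930.0000 / (0.135 − 0.058) = £90,000.00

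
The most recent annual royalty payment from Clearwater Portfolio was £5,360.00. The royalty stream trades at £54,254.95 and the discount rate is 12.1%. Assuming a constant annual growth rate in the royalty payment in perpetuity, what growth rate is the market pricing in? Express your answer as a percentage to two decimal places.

2.02%

P = D₀(1+g)/(r−g) ⇒ P(r−g) = D₀(1+g) ⇒ g(P+D₀) = P·r − D₀
g = (P·r − D₀)/(P + D₀) = (£54,254.95×0.121 − £5,360.00) / (£54,254.95 + £5,360.00) = 0.020211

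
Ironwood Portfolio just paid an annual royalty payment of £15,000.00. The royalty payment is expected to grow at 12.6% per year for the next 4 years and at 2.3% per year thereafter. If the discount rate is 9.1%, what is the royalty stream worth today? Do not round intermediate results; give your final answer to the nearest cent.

£321011.75

D_1 = 16890.00000
D_2 = 19018.14000
D_3 = 21414.42564
D_4 = 24112.64327
Terminal value at year 4: TV = D_4×(1+g_2)/(r−g_2) = 24667.23407/0.068 = 362753.44215
P_0 = D_1/(1+r)^1 + D_2/(1+r)^2 + D_3/(1+r)^3 + D_4/(1+r)^4 + TV/(1+r)^4
    = 15481.20990 + 15977.85733 + 16490.43754 + 17019.46166 + 256042.78344 = 321011.74987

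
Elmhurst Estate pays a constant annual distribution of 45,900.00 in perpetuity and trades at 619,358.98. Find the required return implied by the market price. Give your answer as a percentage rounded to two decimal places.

7.41%

P = C/r ⇒ r = C/P = 45,900.00/619,358.98 = 0.074109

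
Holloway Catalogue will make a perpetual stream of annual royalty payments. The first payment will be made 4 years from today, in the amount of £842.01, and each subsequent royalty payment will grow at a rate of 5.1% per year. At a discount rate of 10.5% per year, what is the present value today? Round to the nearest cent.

Value at end of year 3: C₁ / (r − g) = £842.01 / (0.105 − 0.051) = £15,592.7778
Discount to today: PV = £15,592.7778 / (1 + 0.105)^3 = £15,592.7778 / 1.349233 = £11,556.77

£11556.77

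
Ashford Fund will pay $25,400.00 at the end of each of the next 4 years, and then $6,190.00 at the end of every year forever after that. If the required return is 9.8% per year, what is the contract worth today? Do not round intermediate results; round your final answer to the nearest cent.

$124320.95

PV of 4-year annuity: $25,400.00 × [1 − (1+0.098)^−4] / 0.098 = 80864.40228
Perpetuity value at year 4: $6,190.00 / 0.098 = 63163.26531
PV of perpetuity: 63163.26531 / (1+0.098)^4 = 43456.54680
Total PV = 80864.40228 + 43456.54680 = 124320.94908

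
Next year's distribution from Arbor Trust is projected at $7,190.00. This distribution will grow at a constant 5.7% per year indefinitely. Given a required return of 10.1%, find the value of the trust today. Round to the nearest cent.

$163409.09

Growing perpetuity: P = D₁ / (r − g) = $7,190.0000 / (0.101 − 0.057) = $163,409.09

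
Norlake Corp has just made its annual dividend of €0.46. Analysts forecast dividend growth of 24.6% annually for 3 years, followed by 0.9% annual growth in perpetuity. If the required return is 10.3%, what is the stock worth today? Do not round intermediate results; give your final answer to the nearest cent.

D_1 = 0.57316
D_2 = 0.71416
D_3 = 0.88984
Terminal value at year 3: TV = D_3×(1+g_2)/(r−g_2) = 0.89785/0.094 = 9.55158
P_0 = D_1/(1+r)^1 + D_2/(1+r)^2 + D_3/(1+r)^3 + TV/(1+r)^3
    = 0.51964 + 0.58701 + 0.66311 + 7.11785 = 8.88760

€8.89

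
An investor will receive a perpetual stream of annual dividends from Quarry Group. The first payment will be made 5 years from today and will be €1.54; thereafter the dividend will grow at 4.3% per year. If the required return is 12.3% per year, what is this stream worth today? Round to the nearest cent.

€12.10

Value at end of year 4: C₁ / (r − g) = €1.54 / (0.123 − 0.043) = €19.2500
Discount to today: PV = €19.2500 / (1 + 0.123)^4 = €19.2500 / 1.590446 = €12.10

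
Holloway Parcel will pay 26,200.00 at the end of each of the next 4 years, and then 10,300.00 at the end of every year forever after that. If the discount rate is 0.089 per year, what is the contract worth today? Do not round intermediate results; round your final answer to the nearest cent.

PV of 4-year annuity: 26,200.00 × [1 − (1+0.089)^−4] / 0.089 = 85067.30507
Perpetuity value at year 4: 10,300.00 / 0.089 = 115730.33708
PV of perpetuity: 115730.33708 / (1+0.089)^4 = 82287.84692
Total PV = 85067.30507 + 82287.84692 = 167355.15199

167355.15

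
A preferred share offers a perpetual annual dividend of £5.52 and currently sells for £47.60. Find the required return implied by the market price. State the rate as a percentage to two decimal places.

P = C/r ⇒ r = C/P = £5.52/£47.60 = 0.115966

11.60%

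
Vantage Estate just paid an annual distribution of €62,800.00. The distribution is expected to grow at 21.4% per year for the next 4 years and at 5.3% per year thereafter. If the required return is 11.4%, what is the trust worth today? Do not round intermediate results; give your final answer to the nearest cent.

€1841811.15

D_1 = 76239.20000
D_2 = 92554.38880
D_3 = 112361.02800
D_4 = 136406.28800
Terminal value at year 4: TV = D_4×(1+g_2)/(r−g_2) = 143635.82126/0.061 = 2354685.59442
P_0 = D_1/(1+r)^1 + D_2/(1+r)^2 + D_3/(1+r)^3 + D_4/(1+r)^4 + TV/(1+r)^4
    = 68437.34291 + 74580.73096 + 81275.59011 + 88571.42406 + 1528946.05788 = 1841811.14592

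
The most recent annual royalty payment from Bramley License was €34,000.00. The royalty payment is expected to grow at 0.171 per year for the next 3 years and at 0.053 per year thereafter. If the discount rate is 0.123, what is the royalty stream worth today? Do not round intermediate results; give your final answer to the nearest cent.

€690854.00

D_1 = 39814.00000
D_2 = 46622.19400
D_3 = 54594.58917
Terminal value at year 3: TV = D_3×(1+g_2)/(r−g_2) = 57488.10240/0.07 = 821258.60572
P_0 = D_1/(1+r)^1 + D_2/(1+r)^2 + D_3/(1+r)^3 + TV/(1+r)^3
    = 35453.25022 + 36968.61622 + 38548.75297 + 579883.38401 = 690854.00343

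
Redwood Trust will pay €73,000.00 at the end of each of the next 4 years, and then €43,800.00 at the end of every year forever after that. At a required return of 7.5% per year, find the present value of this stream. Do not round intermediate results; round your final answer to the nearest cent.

€681800.33

PV of 4-year annuity: €73,000.00 × [1 − (1+0.075)^−4] / 0.075 = 244500.81768
Perpetuity value at year 4: €43,800.00 / 0.075 = 584000.00000
PV of perpetuity: 584000.00000 / (1+0.075)^4 = 437299.50939
Total PV = 244500.81768 + 437299.50939 = 681800.32707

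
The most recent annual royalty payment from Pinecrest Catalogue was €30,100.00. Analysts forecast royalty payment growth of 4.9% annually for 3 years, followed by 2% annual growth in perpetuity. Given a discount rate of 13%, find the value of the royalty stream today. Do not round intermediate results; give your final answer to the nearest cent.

€301249.75

D_1 = 31574.90000
D_2 = 33122.07010
D_3 = 34745.05153
Terminal value at year 3: TV = D_3×(1+g_2)/(r−g_2) = 35439.95257/0.11 = 322181.38696
P_0 = D_1/(1+r)^1 + D_2/(1+r)^2 + D_3/(1+r)^3 + TV/(1+r)^3
    = 27942.38938 + 25939.43935 + 24080.06360 + 223287.86252 = 301249.75485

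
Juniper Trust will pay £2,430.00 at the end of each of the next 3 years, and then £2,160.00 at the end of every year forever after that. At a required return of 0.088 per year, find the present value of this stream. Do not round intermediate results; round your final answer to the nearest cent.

£25231.35

PV of 3-year annuity: £2,430.00 × [1 − (1+0.088)^−3] / 0.088 = 6173.03731
Perpetuity value at year 3: £2,160.00 / 0.088 = 24545.45455
PV of perpetuity: 24545.45455 / (1+0.088)^3 = 19058.31027
Total PV = 6173.03731 + 19058.31027 = 25231.34758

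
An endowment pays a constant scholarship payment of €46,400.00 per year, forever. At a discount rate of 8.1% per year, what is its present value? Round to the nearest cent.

Level perpetuity: PV = C / r = €46,400.00 / 0.081 = €572,839.51

€572839.51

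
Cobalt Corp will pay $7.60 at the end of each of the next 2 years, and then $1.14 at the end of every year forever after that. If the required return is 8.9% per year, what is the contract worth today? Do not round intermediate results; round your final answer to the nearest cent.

$24.19

PV of 2-year annuity: $7.60 × [1 − (1+0.089)^−2] / 0.089 = 13.38740
Perpetuity value at year 2: $1.14 / 0.089 = 12.80899
PV of perpetuity: 12.80899 / (1+0.089)^2 = 10.80088
Total PV = 13.38740 + 10.80088 = 24.18828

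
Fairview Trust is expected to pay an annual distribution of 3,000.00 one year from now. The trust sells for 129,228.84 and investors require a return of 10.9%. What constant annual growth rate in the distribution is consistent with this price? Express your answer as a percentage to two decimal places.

8.58%

P = D₁/(r−g) ⇒ g = r − D₁/P = 0.109 − 3,000.00/129,228.84 = 0.085785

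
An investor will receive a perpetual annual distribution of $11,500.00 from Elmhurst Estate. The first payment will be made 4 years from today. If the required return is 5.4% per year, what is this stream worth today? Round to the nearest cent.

Value at end of year 3: C / r = $11,500.00 / 0.054 = $212,962.9630
Discount to today: PV = $212,962.9630 / (1 + 0.054)^3 = $212,962.9630 / 1.170905 = $181,878.87

$181878.87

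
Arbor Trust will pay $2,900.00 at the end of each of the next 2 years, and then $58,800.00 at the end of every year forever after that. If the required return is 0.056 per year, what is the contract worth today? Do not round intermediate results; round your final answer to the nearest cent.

$946935.98

PV of 2-year annuity: $2,900.00 × [1 − (1+0.056)^−2] / 0.056 = 5346.79178
Perpetuity value at year 2: $58,800.00 / 0.056 = 1050000.00000
PV of perpetuity: 1050000.00000 / (1+0.056)^2 = 941589.18733
Total PV = 5346.79178 + 941589.18733 = 946935.97911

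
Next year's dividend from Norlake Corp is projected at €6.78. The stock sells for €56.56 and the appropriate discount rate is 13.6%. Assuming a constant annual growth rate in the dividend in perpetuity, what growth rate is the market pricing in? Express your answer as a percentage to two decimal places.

1.61%

P = D₁/(r−g) ⇒ g = r − D₁/P = 0.136 − €6.78/€56.56 = 0.016127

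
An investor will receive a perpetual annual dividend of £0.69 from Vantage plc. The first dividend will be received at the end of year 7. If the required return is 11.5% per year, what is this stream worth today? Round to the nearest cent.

£3.12

Value at end of year 6: C / r = £0.69 / 0.115 = £6.0000
Discount to today: PV = £6.0000 / (1 + 0.115)^6 = £6.0000 / 1.921539 = £3.12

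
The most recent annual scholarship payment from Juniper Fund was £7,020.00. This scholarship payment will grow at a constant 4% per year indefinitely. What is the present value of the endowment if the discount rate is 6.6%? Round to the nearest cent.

D₁ = D₀ × (1 + g) = £7,020.00 × 1.04 = £7,300.8000
Growing perpetuity: P = D₁ / (r − g) = £7,300.8000 / (0.066 − 0.04) = £280,800.00

£280800.00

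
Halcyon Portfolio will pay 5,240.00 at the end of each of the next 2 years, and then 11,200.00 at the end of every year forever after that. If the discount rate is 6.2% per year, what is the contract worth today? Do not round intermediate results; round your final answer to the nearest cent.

169748.69

PV of 2-year annuity: 5,240.00 × [1 − (1+0.062)^−2] / 0.062 = 9580.11924
Perpetuity value at year 2: 11,200.00 / 0.062 = 180645.16129
PV of perpetuity: 180645.16129 / (1+0.062)^2 = 160168.57056
Total PV = 9580.11924 + 160168.57056 = 169748.68979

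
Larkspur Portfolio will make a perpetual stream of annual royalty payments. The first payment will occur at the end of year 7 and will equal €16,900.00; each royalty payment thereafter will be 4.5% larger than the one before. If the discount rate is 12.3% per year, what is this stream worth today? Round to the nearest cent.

€108022.34

Value at end of year 6: C₁ / (r − g) = €16,900.00 / (0.123 − 0.045) = €216,666.6667
Discount to today: PV = €216,666.6667 / (1 + 0.123)^6 = €216,666.6667 / 2.005758 = €108,022.34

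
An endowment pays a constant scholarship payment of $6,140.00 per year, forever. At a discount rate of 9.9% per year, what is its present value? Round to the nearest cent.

$62020.20

Level perpetuity: PV = C / r = $6,140.00 / 0.099 = $62,020.20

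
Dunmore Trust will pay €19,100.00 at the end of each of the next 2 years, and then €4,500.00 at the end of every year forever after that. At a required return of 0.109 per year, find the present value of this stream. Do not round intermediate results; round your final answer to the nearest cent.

PV of 2-year annuity: €19,100.00 × [1 − (1+0.109)^−2] / 0.109 = 32752.68095
Perpetuity value at year 2: €4,500.00 / 0.109 = 41284.40367
PV of perpetuity: 41284.40367 / (1+0.109)^2 = 33567.80345
Total PV = 32752.68095 + 33567.80345 = 66320.48440

€66320.48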